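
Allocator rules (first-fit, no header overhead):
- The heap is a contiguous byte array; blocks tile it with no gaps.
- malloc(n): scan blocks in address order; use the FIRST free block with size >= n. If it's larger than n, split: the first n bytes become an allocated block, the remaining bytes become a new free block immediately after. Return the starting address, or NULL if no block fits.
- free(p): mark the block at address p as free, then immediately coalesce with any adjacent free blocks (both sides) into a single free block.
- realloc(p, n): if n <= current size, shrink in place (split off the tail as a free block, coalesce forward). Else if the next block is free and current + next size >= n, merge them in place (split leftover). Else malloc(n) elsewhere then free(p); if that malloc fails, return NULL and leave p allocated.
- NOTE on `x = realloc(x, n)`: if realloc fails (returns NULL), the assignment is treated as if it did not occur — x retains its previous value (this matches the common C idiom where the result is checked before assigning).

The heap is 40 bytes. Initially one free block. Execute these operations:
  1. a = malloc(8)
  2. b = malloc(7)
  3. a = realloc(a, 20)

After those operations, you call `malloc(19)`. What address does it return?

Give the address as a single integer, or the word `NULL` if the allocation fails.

Answer: NULL

Derivation:
Op 1: a = malloc(8) -> a = 0; heap: [0-7 ALLOC][8-39 FREE]
Op 2: b = malloc(7) -> b = 8; heap: [0-7 ALLOC][8-14 ALLOC][15-39 FREE]
Op 3: a = realloc(a, 20) -> a = 15; heap: [0-7 FREE][8-14 ALLOC][15-34 ALLOC][35-39 FREE]
malloc(19): first-fit scan over [0-7 FREE][8-14 ALLOC][15-34 ALLOC][35-39 FREE] -> NULL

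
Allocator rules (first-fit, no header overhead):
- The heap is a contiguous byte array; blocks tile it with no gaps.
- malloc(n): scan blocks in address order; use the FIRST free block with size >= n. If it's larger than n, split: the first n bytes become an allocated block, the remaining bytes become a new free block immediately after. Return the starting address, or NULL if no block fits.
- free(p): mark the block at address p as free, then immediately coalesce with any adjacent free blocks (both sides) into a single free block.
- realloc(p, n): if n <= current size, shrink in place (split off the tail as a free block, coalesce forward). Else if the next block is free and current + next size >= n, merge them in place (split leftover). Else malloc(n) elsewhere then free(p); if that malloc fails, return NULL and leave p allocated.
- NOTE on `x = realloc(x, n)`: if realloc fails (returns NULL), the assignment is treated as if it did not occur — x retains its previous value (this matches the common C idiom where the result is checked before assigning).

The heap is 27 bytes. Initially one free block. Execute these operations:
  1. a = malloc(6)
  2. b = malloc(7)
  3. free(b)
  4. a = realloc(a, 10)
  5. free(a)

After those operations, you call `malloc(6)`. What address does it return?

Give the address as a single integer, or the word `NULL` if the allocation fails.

Answer: 0

Derivation:
Op 1: a = malloc(6) -> a = 0; heap: [0-5 ALLOC][6-26 FREE]
Op 2: b = malloc(7) -> b = 6; heap: [0-5 ALLOC][6-12 ALLOC][13-26 FREE]
Op 3: free(b) -> (freed b); heap: [0-5 ALLOC][6-26 FREE]
Op 4: a = realloc(a, 10) -> a = 0; heap: [0-9 ALLOC][10-26 FREE]
Op 5: free(a) -> (freed a); heap: [0-26 FREE]
malloc(6): first-fit scan over [0-26 FREE] -> 0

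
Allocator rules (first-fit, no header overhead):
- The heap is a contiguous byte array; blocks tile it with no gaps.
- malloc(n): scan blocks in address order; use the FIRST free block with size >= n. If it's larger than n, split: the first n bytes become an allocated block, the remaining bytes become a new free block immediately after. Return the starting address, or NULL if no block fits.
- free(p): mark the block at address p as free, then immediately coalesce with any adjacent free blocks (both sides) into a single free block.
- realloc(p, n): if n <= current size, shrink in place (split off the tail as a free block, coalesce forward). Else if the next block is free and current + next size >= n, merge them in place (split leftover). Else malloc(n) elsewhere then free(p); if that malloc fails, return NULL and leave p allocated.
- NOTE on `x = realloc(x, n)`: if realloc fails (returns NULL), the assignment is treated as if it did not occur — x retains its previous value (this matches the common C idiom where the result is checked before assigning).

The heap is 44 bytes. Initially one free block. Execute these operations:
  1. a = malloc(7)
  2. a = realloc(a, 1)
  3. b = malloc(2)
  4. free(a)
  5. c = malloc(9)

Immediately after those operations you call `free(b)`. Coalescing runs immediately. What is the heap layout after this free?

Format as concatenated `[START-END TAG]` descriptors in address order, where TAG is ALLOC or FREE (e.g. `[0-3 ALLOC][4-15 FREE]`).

Op 1: a = malloc(7) -> a = 0; heap: [0-6 ALLOC][7-43 FREE]
Op 2: a = realloc(a, 1) -> a = 0; heap: [0-0 ALLOC][1-43 FREE]
Op 3: b = malloc(2) -> b = 1; heap: [0-0 ALLOC][1-2 ALLOC][3-43 FREE]
Op 4: free(a) -> (freed a); heap: [0-0 FREE][1-2 ALLOC][3-43 FREE]
Op 5: c = malloc(9) -> c = 3; heap: [0-0 FREE][1-2 ALLOC][3-11 ALLOC][12-43 FREE]
free(b): b = 1 -> block [1-2 ALLOC]; mark free, coalesce with adjacent free neighbors -> [0-2 FREE][3-11 ALLOC][12-43 FREE]

Answer: [0-2 FREE][3-11 ALLOC][12-43 FREE]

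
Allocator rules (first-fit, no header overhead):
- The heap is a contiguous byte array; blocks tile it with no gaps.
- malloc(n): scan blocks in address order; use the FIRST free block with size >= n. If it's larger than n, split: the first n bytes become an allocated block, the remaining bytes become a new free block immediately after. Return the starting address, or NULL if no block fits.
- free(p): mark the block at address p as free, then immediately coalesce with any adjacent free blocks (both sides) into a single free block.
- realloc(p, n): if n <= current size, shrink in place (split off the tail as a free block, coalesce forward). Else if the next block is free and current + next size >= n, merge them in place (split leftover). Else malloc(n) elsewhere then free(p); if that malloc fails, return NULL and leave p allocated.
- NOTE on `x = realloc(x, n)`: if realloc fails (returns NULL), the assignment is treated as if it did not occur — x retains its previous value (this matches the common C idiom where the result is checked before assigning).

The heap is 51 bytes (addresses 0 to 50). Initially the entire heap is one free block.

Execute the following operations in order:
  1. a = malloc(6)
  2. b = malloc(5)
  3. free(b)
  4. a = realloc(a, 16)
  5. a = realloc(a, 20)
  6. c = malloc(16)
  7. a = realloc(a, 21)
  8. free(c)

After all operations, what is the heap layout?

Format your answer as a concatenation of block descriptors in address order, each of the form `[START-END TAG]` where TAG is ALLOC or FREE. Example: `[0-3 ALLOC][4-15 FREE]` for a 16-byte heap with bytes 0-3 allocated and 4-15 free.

Answer: [0-19 ALLOC][20-50 FREE]

Derivation:
Op 1: a = malloc(6) -> a = 0; heap: [0-5 ALLOC][6-50 FREE]
Op 2: b = malloc(5) -> b = 6; heap: [0-5 ALLOC][6-10 ALLOC][11-50 FREE]
Op 3: free(b) -> (freed b); heap: [0-5 ALLOC][6-50 FREE]
Op 4: a = realloc(a, 16) -> a = 0; heap: [0-15 ALLOC][16-50 FREE]
Op 5: a = realloc(a, 20) -> a = 0; heap: [0-19 ALLOC][20-50 FREE]
Op 6: c = malloc(16) -> c = 20; heap: [0-19 ALLOC][20-35 ALLOC][36-50 FREE]
Op 7: a = realloc(a, 21) -> NULL (a unchanged); heap: [0-19 ALLOC][20-35 ALLOC][36-50 FREE]
Op 8: free(c) -> (freed c); heap: [0-19 ALLOC][20-50 FREE]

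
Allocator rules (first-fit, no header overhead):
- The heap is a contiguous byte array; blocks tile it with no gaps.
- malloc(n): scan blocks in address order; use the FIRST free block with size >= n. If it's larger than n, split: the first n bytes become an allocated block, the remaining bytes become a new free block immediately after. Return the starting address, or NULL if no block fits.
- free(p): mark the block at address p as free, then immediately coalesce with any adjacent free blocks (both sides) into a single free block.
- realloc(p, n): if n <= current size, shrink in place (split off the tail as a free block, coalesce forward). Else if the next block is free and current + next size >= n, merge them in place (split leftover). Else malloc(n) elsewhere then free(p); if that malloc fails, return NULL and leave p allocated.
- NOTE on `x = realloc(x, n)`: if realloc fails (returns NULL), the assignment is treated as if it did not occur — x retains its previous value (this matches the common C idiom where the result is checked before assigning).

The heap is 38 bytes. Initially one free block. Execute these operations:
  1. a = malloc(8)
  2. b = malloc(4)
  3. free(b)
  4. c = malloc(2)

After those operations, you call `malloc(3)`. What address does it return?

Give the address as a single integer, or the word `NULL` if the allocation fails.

Answer: 10

Derivation:
Op 1: a = malloc(8) -> a = 0; heap: [0-7 ALLOC][8-37 FREE]
Op 2: b = malloc(4) -> b = 8; heap: [0-7 ALLOC][8-11 ALLOC][12-37 FREE]
Op 3: free(b) -> (freed b); heap: [0-7 ALLOC][8-37 FREE]
Op 4: c = malloc(2) -> c = 8; heap: [0-7 ALLOC][8-9 ALLOC][10-37 FREE]
malloc(3): first-fit scan over [0-7 ALLOC][8-9 ALLOC][10-37 FREE] -> 10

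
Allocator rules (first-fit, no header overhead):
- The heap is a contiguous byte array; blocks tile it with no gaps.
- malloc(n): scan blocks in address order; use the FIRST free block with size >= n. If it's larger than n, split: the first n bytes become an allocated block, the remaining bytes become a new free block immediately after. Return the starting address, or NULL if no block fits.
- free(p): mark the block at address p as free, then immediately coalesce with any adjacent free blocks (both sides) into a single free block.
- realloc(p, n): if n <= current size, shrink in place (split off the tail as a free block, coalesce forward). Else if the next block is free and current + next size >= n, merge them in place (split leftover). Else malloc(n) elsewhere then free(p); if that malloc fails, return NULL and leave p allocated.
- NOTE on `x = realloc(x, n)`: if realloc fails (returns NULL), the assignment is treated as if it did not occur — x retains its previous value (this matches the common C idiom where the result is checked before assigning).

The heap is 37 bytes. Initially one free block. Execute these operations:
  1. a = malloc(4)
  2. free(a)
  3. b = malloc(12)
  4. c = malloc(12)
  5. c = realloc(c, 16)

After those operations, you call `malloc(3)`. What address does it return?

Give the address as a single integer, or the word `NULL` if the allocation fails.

Op 1: a = malloc(4) -> a = 0; heap: [0-3 ALLOC][4-36 FREE]
Op 2: free(a) -> (freed a); heap: [0-36 FREE]
Op 3: b = malloc(12) -> b = 0; heap: [0-11 ALLOC][12-36 FREE]
Op 4: c = malloc(12) -> c = 12; heap: [0-11 ALLOC][12-23 ALLOC][24-36 FREE]
Op 5: c = realloc(c, 16) -> c = 12; heap: [0-11 ALLOC][12-27 ALLOC][28-36 FREE]
malloc(3): first-fit scan over [0-11 ALLOC][12-27 ALLOC][28-36 FREE] -> 28

Answer: 28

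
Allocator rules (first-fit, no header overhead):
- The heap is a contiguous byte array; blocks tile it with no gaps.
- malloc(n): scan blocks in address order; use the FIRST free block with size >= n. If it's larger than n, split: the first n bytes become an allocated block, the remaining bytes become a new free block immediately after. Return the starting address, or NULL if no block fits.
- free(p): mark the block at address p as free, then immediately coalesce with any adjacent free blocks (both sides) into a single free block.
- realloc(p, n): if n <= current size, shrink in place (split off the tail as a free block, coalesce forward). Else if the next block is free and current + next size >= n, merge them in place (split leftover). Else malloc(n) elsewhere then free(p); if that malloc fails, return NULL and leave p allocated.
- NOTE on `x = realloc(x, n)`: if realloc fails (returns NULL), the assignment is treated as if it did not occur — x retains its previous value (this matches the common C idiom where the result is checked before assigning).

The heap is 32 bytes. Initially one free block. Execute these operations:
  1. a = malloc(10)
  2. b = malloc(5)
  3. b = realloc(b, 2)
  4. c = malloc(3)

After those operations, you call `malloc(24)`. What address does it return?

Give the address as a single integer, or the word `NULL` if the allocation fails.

Op 1: a = malloc(10) -> a = 0; heap: [0-9 ALLOC][10-31 FREE]
Op 2: b = malloc(5) -> b = 10; heap: [0-9 ALLOC][10-14 ALLOC][15-31 FREE]
Op 3: b = realloc(b, 2) -> b = 10; heap: [0-9 ALLOC][10-11 ALLOC][12-31 FREE]
Op 4: c = malloc(3) -> c = 12; heap: [0-9 ALLOC][10-11 ALLOC][12-14 ALLOC][15-31 FREE]
malloc(24): first-fit scan over [0-9 ALLOC][10-11 ALLOC][12-14 ALLOC][15-31 FREE] -> NULL

Answer: NULL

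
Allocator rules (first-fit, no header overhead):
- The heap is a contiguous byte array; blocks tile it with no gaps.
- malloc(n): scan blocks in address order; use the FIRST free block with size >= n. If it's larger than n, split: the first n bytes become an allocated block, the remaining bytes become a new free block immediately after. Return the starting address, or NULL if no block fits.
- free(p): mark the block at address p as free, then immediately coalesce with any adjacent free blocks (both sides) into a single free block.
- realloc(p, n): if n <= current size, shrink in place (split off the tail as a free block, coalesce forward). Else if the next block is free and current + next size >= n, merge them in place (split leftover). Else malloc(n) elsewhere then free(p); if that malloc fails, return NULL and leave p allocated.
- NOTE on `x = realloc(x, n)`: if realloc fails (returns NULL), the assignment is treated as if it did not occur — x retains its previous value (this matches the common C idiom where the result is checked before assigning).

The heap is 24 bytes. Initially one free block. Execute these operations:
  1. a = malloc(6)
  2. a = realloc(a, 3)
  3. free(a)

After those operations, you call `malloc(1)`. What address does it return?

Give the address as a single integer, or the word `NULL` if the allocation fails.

Op 1: a = malloc(6) -> a = 0; heap: [0-5 ALLOC][6-23 FREE]
Op 2: a = realloc(a, 3) -> a = 0; heap: [0-2 ALLOC][3-23 FREE]
Op 3: free(a) -> (freed a); heap: [0-23 FREE]
malloc(1): first-fit scan over [0-23 FREE] -> 0

Answer: 0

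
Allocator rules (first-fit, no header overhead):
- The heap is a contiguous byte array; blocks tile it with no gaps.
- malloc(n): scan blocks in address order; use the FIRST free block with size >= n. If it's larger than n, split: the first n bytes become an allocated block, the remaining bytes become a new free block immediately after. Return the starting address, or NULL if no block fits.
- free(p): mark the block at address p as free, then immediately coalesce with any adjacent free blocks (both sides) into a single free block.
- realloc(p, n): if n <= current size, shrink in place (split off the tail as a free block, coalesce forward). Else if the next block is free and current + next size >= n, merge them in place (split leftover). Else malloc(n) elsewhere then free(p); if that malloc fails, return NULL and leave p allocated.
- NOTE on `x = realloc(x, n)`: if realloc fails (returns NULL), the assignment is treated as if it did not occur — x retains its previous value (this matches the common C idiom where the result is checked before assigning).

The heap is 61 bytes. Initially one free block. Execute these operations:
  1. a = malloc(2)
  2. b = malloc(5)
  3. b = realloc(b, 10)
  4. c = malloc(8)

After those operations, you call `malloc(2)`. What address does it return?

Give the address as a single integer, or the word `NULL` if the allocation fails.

Answer: 20

Derivation:
Op 1: a = malloc(2) -> a = 0; heap: [0-1 ALLOC][2-60 FREE]
Op 2: b = malloc(5) -> b = 2; heap: [0-1 ALLOC][2-6 ALLOC][7-60 FREE]
Op 3: b = realloc(b, 10) -> b = 2; heap: [0-1 ALLOC][2-11 ALLOC][12-60 FREE]
Op 4: c = malloc(8) -> c = 12; heap: [0-1 ALLOC][2-11 ALLOC][12-19 ALLOC][20-60 FREE]
malloc(2): first-fit scan over [0-1 ALLOC][2-11 ALLOC][12-19 ALLOC][20-60 FREE] -> 20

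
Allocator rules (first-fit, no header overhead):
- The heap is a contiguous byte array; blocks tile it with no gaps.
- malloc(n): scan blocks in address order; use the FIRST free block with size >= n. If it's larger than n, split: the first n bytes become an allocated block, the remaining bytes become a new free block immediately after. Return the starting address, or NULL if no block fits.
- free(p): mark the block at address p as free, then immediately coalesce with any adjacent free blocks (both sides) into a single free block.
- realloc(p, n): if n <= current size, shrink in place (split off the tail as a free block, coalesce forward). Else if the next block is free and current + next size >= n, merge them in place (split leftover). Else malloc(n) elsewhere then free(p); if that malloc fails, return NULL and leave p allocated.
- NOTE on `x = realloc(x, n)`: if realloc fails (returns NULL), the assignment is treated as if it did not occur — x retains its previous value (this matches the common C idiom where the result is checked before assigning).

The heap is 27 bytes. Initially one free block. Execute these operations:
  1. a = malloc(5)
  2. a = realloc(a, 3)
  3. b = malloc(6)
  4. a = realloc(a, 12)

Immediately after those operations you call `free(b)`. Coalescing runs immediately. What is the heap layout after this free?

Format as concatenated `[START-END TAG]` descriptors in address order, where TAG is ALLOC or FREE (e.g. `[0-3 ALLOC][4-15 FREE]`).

Answer: [0-8 FREE][9-20 ALLOC][21-26 FREE]

Derivation:
Op 1: a = malloc(5) -> a = 0; heap: [0-4 ALLOC][5-26 FREE]
Op 2: a = realloc(a, 3) -> a = 0; heap: [0-2 ALLOC][3-26 FREE]
Op 3: b = malloc(6) -> b = 3; heap: [0-2 ALLOC][3-8 ALLOC][9-26 FREE]
Op 4: a = realloc(a, 12) -> a = 9; heap: [0-2 FREE][3-8 ALLOC][9-20 ALLOC][21-26 FREE]
free(b): b = 3 -> block [3-8 ALLOC]; mark free, coalesce with adjacent free neighbors -> [0-8 FREE][9-20 ALLOC][21-26 FREE]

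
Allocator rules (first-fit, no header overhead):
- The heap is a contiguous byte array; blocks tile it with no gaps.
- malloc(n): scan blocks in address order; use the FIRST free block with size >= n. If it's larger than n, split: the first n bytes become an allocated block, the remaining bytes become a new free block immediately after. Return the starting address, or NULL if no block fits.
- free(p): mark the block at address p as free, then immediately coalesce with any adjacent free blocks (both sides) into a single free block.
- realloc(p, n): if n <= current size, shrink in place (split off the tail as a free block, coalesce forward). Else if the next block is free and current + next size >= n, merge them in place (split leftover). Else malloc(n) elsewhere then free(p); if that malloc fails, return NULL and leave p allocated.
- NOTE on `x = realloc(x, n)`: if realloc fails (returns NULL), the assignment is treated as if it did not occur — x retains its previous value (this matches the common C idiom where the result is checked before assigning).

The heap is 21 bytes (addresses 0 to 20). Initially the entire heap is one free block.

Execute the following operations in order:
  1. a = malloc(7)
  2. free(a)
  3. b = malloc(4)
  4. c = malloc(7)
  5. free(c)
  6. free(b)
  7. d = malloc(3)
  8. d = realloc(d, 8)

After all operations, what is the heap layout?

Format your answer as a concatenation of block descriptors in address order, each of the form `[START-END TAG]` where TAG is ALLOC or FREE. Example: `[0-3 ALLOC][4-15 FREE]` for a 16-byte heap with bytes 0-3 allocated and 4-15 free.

Op 1: a = malloc(7) -> a = 0; heap: [0-6 ALLOC][7-20 FREE]
Op 2: free(a) -> (freed a); heap: [0-20 FREE]
Op 3: b = malloc(4) -> b = 0; heap: [0-3 ALLOC][4-20 FREE]
Op 4: c = malloc(7) -> c = 4; heap: [0-3 ALLOC][4-10 ALLOC][11-20 FREE]
Op 5: free(c) -> (freed c); heap: [0-3 ALLOC][4-20 FREE]
Op 6: free(b) -> (freed b); heap: [0-20 FREE]
Op 7: d = malloc(3) -> d = 0; heap: [0-2 ALLOC][3-20 FREE]
Op 8: d = realloc(d, 8) -> d = 0; heap: [0-7 ALLOC][8-20 FREE]

Answer: [0-7 ALLOC][8-20 FREE]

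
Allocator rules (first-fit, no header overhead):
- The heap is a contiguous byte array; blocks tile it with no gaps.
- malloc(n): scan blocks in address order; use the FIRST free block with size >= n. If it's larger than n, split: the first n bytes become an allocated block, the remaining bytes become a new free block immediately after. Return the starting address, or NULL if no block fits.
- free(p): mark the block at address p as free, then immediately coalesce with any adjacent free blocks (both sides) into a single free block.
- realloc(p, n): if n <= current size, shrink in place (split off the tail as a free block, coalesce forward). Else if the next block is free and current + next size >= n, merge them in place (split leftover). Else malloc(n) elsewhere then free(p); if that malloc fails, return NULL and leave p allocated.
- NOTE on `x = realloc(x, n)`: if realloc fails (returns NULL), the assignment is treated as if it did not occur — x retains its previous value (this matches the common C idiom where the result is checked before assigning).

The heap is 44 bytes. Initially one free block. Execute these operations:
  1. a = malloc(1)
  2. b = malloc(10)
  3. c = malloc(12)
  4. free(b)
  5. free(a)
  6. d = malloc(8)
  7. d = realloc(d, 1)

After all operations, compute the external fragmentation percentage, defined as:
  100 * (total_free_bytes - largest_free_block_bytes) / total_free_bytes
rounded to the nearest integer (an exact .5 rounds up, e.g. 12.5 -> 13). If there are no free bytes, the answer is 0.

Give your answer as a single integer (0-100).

Op 1: a = malloc(1) -> a = 0; heap: [0-0 ALLOC][1-43 FREE]
Op 2: b = malloc(10) -> b = 1; heap: [0-0 ALLOC][1-10 ALLOC][11-43 FREE]
Op 3: c = malloc(12) -> c = 11; heap: [0-0 ALLOC][1-10 ALLOC][11-22 ALLOC][23-43 FREE]
Op 4: free(b) -> (freed b); heap: [0-0 ALLOC][1-10 FREE][11-22 ALLOC][23-43 FREE]
Op 5: free(a) -> (freed a); heap: [0-10 FREE][11-22 ALLOC][23-43 FREE]
Op 6: d = malloc(8) -> d = 0; heap: [0-7 ALLOC][8-10 FREE][11-22 ALLOC][23-43 FREE]
Op 7: d = realloc(d, 1) -> d = 0; heap: [0-0 ALLOC][1-10 FREE][11-22 ALLOC][23-43 FREE]
Free blocks: [10 21] total_free=31 largest=21 -> 100*(31-21)/31 = 1000/31 ≈ 32.258 -> rounds to 32

Answer: 32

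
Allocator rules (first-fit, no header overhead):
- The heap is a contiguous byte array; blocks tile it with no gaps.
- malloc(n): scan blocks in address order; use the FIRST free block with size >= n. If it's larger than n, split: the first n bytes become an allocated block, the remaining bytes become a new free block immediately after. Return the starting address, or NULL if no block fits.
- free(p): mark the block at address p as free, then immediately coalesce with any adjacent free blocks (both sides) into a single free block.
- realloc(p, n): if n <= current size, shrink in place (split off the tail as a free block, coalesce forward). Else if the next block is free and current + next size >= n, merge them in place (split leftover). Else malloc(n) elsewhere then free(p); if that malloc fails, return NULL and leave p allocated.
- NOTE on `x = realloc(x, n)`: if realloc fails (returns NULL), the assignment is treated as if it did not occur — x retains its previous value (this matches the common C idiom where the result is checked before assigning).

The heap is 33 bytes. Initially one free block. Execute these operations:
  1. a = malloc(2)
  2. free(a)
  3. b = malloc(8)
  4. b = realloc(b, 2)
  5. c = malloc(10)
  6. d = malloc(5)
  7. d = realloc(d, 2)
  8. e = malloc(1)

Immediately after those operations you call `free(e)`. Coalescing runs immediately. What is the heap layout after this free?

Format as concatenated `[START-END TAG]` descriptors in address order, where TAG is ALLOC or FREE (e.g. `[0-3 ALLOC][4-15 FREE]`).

Op 1: a = malloc(2) -> a = 0; heap: [0-1 ALLOC][2-32 FREE]
Op 2: free(a) -> (freed a); heap: [0-32 FREE]
Op 3: b = malloc(8) -> b = 0; heap: [0-7 ALLOC][8-32 FREE]
Op 4: b = realloc(b, 2) -> b = 0; heap: [0-1 ALLOC][2-32 FREE]
Op 5: c = malloc(10) -> c = 2; heap: [0-1 ALLOC][2-11 ALLOC][12-32 FREE]
Op 6: d = malloc(5) -> d = 12; heap: [0-1 ALLOC][2-11 ALLOC][12-16 ALLOC][17-32 FREE]
Op 7: d = realloc(d, 2) -> d = 12; heap: [0-1 ALLOC][2-11 ALLOC][12-13 ALLOC][14-32 FREE]
Op 8: e = malloc(1) -> e = 14; heap: [0-1 ALLOC][2-11 ALLOC][12-13 ALLOC][14-14 ALLOC][15-32 FREE]
free(e): e = 14 -> block [14-14 ALLOC]; mark free, coalesce with adjacent free neighbors -> [0-1 ALLOC][2-11 ALLOC][12-13 ALLOC][14-32 FREE]

Answer: [0-1 ALLOC][2-11 ALLOC][12-13 ALLOC][14-32 FREE]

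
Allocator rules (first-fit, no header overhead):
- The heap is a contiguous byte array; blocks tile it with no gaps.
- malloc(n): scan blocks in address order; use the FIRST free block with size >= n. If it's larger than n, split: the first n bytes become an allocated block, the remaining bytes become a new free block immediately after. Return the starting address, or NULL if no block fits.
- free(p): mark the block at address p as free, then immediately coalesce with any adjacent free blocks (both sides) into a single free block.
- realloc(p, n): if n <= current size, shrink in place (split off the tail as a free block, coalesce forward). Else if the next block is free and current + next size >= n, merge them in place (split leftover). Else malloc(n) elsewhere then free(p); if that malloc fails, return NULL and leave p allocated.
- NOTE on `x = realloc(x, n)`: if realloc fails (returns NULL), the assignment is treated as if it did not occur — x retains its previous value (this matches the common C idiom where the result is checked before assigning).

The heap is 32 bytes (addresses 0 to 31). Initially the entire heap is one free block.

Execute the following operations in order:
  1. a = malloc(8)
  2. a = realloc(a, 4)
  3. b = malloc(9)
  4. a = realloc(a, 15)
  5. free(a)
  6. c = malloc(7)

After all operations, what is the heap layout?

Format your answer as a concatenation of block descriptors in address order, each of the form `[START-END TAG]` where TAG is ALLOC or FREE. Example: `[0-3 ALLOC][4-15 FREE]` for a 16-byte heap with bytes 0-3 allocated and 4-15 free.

Answer: [0-3 FREE][4-12 ALLOC][13-19 ALLOC][20-31 FREE]

Derivation:
Op 1: a = malloc(8) -> a = 0; heap: [0-7 ALLOC][8-31 FREE]
Op 2: a = realloc(a, 4) -> a = 0; heap: [0-3 ALLOC][4-31 FREE]
Op 3: b = malloc(9) -> b = 4; heap: [0-3 ALLOC][4-12 ALLOC][13-31 FREE]
Op 4: a = realloc(a, 15) -> a = 13; heap: [0-3 FREE][4-12 ALLOC][13-27 ALLOC][28-31 FREE]
Op 5: free(a) -> (freed a); heap: [0-3 FREE][4-12 ALLOC][13-31 FREE]
Op 6: c = malloc(7) -> c = 13; heap: [0-3 FREE][4-12 ALLOC][13-19 ALLOC][20-31 FREE]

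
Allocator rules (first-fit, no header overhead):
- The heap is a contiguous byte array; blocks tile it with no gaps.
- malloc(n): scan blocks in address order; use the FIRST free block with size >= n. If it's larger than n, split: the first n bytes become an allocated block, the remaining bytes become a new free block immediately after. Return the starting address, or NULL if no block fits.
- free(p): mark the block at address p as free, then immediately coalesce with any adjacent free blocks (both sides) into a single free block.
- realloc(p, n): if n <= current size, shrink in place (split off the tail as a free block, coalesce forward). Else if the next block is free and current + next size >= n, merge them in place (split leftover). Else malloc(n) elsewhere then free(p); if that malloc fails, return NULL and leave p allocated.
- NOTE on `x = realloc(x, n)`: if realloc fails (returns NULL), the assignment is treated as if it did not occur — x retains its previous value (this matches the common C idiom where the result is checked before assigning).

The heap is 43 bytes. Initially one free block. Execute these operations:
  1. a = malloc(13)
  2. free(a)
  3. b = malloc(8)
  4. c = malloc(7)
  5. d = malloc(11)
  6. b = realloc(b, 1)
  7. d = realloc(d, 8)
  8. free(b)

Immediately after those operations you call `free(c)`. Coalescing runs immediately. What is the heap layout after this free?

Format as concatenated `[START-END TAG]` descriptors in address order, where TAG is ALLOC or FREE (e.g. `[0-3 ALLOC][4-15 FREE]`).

Answer: [0-14 FREE][15-22 ALLOC][23-42 FREE]

Derivation:
Op 1: a = malloc(13) -> a = 0; heap: [0-12 ALLOC][13-42 FREE]
Op 2: free(a) -> (freed a); heap: [0-42 FREE]
Op 3: b = malloc(8) -> b = 0; heap: [0-7 ALLOC][8-42 FREE]
Op 4: c = malloc(7) -> c = 8; heap: [0-7 ALLOC][8-14 ALLOC][15-42 FREE]
Op 5: d = malloc(11) -> d = 15; heap: [0-7 ALLOC][8-14 ALLOC][15-25 ALLOC][26-42 FREE]
Op 6: b = realloc(b, 1) -> b = 0; heap: [0-0 ALLOC][1-7 FREE][8-14 ALLOC][15-25 ALLOC][26-42 FREE]
Op 7: d = realloc(d, 8) -> d = 15; heap: [0-0 ALLOC][1-7 FREE][8-14 ALLOC][15-22 ALLOC][23-42 FREE]
Op 8: free(b) -> (freed b); heap: [0-7 FREE][8-14 ALLOC][15-22 ALLOC][23-42 FREE]
free(c): c = 8 -> block [8-14 ALLOC]; mark free, coalesce with adjacent free neighbors -> [0-14 FREE][15-22 ALLOC][23-42 FREE]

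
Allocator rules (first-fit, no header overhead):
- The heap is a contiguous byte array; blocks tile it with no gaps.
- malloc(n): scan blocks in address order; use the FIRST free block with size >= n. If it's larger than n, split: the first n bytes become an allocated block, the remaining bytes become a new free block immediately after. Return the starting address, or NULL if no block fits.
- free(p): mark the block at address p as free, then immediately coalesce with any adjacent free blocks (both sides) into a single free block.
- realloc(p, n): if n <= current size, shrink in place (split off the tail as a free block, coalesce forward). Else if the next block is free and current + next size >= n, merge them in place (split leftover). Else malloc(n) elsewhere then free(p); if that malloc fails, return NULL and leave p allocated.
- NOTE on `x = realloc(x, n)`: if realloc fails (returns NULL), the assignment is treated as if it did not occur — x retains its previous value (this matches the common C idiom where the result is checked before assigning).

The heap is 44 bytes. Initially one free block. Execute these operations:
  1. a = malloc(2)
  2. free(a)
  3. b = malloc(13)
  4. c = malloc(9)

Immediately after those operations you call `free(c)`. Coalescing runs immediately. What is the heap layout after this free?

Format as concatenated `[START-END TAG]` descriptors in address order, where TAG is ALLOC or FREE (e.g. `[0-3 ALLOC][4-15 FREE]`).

Answer: [0-12 ALLOC][13-43 FREE]

Derivation:
Op 1: a = malloc(2) -> a = 0; heap: [0-1 ALLOC][2-43 FREE]
Op 2: free(a) -> (freed a); heap: [0-43 FREE]
Op 3: b = malloc(13) -> b = 0; heap: [0-12 ALLOC][13-43 FREE]
Op 4: c = malloc(9) -> c = 13; heap: [0-12 ALLOC][13-21 ALLOC][22-43 FREE]
free(c): c = 13 -> block [13-21 ALLOC]; mark free, coalesce with adjacent free neighbors -> [0-12 ALLOC][13-43 FREE]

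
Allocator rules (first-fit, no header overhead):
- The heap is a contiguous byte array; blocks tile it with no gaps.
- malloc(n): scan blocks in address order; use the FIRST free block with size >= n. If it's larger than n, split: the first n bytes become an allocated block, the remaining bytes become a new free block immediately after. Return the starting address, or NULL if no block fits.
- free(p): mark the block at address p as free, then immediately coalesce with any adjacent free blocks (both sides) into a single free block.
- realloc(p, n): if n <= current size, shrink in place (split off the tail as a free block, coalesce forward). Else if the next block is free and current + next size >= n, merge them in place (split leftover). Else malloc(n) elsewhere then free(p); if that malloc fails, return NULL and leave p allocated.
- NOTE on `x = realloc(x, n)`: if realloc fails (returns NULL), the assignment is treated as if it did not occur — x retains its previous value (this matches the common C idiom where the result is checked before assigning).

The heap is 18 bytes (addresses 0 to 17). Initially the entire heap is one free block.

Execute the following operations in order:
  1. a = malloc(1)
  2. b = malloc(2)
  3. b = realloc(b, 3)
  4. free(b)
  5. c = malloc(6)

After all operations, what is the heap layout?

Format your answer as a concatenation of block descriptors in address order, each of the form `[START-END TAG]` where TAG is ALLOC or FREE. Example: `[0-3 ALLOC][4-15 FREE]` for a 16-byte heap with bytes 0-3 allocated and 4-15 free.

Op 1: a = malloc(1) -> a = 0; heap: [0-0 ALLOC][1-17 FREE]
Op 2: b = malloc(2) -> b = 1; heap: [0-0 ALLOC][1-2 ALLOC][3-17 FREE]
Op 3: b = realloc(b, 3) -> b = 1; heap: [0-0 ALLOC][1-3 ALLOC][4-17 FREE]
Op 4: free(b) -> (freed b); heap: [0-0 ALLOC][1-17 FREE]
Op 5: c = malloc(6) -> c = 1; heap: [0-0 ALLOC][1-6 ALLOC][7-17 FREE]

Answer: [0-0 ALLOC][1-6 ALLOC][7-17 FREE]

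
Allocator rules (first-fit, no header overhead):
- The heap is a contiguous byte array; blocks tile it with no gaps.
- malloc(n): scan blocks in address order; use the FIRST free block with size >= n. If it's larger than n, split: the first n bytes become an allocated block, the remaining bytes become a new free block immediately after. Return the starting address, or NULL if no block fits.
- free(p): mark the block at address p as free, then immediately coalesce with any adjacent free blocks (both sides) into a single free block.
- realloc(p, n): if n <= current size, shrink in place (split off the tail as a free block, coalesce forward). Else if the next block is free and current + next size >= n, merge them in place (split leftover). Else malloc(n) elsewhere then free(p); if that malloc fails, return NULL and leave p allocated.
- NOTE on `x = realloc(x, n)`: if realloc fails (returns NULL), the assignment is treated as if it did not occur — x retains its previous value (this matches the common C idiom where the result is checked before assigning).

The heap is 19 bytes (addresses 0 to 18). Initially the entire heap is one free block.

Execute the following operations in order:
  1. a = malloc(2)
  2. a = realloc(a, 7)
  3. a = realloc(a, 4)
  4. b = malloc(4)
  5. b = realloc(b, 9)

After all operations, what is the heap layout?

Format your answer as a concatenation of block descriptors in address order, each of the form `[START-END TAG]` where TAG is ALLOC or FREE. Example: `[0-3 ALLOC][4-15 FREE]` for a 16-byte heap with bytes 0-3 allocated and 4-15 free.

Op 1: a = malloc(2) -> a = 0; heap: [0-1 ALLOC][2-18 FREE]
Op 2: a = realloc(a, 7) -> a = 0; heap: [0-6 ALLOC][7-18 FREE]
Op 3: a = realloc(a, 4) -> a = 0; heap: [0-3 ALLOC][4-18 FREE]
Op 4: b = malloc(4) -> b = 4; heap: [0-3 ALLOC][4-7 ALLOC][8-18 FREE]
Op 5: b = realloc(b, 9) -> b = 4; heap: [0-3 ALLOC][4-12 ALLOC][13-18 FREE]

Answer: [0-3 ALLOC][4-12 ALLOC][13-18 FREE]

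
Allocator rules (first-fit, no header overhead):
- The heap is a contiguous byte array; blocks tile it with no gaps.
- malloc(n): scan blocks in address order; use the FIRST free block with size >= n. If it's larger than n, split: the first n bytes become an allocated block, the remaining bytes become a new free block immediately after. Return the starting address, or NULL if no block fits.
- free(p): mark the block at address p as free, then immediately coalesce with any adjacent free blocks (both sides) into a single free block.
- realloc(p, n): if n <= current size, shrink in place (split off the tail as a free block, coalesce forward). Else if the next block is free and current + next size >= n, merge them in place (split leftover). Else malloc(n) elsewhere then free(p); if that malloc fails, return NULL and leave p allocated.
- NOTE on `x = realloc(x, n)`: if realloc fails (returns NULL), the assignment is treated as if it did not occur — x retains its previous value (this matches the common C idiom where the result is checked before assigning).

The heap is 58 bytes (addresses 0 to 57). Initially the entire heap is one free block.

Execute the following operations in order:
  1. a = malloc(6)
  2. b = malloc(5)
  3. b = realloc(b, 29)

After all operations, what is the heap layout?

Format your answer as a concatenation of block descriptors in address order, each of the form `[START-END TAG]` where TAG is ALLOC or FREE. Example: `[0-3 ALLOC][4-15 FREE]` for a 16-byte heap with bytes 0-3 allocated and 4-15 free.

Op 1: a = malloc(6) -> a = 0; heap: [0-5 ALLOC][6-57 FREE]
Op 2: b = malloc(5) -> b = 6; heap: [0-5 ALLOC][6-10 ALLOC][11-57 FREE]
Op 3: b = realloc(b, 29) -> b = 6; heap: [0-5 ALLOC][6-34 ALLOC][35-57 FREE]

Answer: [0-5 ALLOC][6-34 ALLOC][35-57 FREE]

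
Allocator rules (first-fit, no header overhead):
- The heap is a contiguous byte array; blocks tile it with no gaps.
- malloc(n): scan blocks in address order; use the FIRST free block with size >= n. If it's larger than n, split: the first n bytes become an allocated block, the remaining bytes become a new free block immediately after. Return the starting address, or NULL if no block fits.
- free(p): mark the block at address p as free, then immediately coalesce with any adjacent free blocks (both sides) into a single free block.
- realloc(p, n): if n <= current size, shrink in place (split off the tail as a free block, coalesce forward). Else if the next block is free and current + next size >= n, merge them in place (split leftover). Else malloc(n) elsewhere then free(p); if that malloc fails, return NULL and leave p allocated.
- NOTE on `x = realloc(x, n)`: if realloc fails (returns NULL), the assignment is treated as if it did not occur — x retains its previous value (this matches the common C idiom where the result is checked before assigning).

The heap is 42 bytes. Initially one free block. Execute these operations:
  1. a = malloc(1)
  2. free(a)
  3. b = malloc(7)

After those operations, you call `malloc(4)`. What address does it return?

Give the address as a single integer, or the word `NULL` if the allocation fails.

Op 1: a = malloc(1) -> a = 0; heap: [0-0 ALLOC][1-41 FREE]
Op 2: free(a) -> (freed a); heap: [0-41 FREE]
Op 3: b = malloc(7) -> b = 0; heap: [0-6 ALLOC][7-41 FREE]
malloc(4): first-fit scan over [0-6 ALLOC][7-41 FREE] -> 7

Answer: 7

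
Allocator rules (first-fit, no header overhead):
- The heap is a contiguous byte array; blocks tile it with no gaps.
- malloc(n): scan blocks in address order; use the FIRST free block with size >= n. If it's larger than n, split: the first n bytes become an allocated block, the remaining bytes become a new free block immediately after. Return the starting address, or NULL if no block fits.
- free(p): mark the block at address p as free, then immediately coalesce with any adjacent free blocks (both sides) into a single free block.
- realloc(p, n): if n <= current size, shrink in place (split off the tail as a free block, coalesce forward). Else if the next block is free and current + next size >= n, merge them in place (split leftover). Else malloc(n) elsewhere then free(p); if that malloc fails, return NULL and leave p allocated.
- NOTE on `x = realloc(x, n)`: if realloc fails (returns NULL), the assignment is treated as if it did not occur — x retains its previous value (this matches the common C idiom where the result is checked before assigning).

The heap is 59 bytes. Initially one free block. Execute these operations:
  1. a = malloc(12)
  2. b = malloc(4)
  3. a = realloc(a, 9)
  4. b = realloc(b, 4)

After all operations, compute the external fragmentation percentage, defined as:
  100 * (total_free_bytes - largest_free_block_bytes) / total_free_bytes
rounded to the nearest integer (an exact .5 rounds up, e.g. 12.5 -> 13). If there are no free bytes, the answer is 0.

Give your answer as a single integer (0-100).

Op 1: a = malloc(12) -> a = 0; heap: [0-11 ALLOC][12-58 FREE]
Op 2: b = malloc(4) -> b = 12; heap: [0-11 ALLOC][12-15 ALLOC][16-58 FREE]
Op 3: a = realloc(a, 9) -> a = 0; heap: [0-8 ALLOC][9-11 FREE][12-15 ALLOC][16-58 FREE]
Op 4: b = realloc(b, 4) -> b = 12; heap: [0-8 ALLOC][9-11 FREE][12-15 ALLOC][16-58 FREE]
Free blocks: [3 43] total_free=46 largest=43 -> 100*(46-43)/46 = 300/46 ≈ 6.522 -> rounds to 7

Answer: 7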